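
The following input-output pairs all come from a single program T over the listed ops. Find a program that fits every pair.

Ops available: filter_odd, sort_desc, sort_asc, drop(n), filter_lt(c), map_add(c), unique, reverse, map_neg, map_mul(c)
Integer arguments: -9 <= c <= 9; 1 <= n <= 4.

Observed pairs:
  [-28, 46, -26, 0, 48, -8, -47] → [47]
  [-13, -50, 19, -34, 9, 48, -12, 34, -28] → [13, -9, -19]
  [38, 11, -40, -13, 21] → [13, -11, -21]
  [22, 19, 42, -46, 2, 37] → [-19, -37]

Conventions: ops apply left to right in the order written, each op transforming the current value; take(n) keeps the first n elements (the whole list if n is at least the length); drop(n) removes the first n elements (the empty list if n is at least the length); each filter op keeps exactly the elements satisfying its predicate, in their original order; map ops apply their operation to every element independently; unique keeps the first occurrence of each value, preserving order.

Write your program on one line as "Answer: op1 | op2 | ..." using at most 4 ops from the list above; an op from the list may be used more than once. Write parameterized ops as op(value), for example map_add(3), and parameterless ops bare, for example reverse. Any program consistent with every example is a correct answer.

map_neg | filter_odd | sort_desc

Check, running the answer program on each example:
  [-28, 46, -26, 0, 48, -8, -47] -> [28, -46, 26, 0, -48, 8, 47] -> [47] -> [47]
  [-13, -50, 19, -34, 9, 48, -12, 34, -28] -> [13, 50, -19, 34, -9, -48, 12, -34, 28] -> [13, -19, -9] -> [13, -9, -19]
  [38, 11, -40, -13, 21] -> [-38, -11, 40, 13, -21] -> [-11, 13, -21] -> [13, -11, -21]
  [22, 19, 42, -46, 2, 37] -> [-22, -19, -42, 46, -2, -37] -> [-19, -37] -> [-19, -37]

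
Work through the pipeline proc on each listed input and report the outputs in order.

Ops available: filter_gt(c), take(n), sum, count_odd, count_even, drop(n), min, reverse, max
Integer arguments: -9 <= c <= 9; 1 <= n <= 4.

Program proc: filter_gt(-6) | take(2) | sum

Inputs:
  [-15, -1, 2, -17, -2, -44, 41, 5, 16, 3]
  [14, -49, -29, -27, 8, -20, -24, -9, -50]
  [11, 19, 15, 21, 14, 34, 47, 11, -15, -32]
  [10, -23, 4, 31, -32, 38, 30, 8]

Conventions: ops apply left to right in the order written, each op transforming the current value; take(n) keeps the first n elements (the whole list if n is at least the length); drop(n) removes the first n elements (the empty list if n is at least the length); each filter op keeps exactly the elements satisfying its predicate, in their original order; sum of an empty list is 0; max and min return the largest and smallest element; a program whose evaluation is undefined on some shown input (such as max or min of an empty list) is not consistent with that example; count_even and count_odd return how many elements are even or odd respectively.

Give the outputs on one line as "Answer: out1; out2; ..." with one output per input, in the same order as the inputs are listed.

Execution, op by op:
  [-15, -1, 2, -17, -2, -44, 41, 5, 16, 3] -> [-1, 2, -2, 41, 5, 16, 3] -> [-1, 2] -> 1
  [14, -49, -29, -27, 8, -20, -24, -9, -50] -> [14, 8] -> [14, 8] -> 22
  [11, 19, 15, 21, 14, 34, 47, 11, -15, -32] -> [11, 19, 15, 21, 14, 34, 47, 11] -> [11, 19] -> 30
  [10, -23, 4, 31, -32, 38, 30, 8] -> [10, 4, 31, 38, 30, 8] -> [10, 4] -> 14

1; 22; 30; 14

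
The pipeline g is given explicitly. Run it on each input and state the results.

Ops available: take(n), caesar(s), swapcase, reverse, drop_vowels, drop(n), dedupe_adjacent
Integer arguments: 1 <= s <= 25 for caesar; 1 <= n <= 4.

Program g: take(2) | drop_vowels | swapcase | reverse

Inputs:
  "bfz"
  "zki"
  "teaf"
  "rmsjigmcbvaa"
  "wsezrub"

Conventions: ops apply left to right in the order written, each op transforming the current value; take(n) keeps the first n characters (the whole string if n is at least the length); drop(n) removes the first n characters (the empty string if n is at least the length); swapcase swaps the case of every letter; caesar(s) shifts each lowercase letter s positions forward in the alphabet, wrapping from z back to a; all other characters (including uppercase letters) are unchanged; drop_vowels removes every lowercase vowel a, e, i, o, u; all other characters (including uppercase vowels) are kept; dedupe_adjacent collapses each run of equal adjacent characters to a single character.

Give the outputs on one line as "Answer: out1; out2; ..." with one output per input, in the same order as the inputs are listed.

"FB"; "KZ"; "T"; "MR"; "SW"

Execution, op by op:
  "bfz" -> "bf" -> "bf" -> "BF" -> "FB"
  "zki" -> "zk" -> "zk" -> "ZK" -> "KZ"
  "teaf" -> "te" -> "t" -> "T" -> "T"
  "rmsjigmcbvaa" -> "rm" -> "rm" -> "RM" -> "MR"
  "wsezrub" -> "ws" -> "ws" -> "WS" -> "SW"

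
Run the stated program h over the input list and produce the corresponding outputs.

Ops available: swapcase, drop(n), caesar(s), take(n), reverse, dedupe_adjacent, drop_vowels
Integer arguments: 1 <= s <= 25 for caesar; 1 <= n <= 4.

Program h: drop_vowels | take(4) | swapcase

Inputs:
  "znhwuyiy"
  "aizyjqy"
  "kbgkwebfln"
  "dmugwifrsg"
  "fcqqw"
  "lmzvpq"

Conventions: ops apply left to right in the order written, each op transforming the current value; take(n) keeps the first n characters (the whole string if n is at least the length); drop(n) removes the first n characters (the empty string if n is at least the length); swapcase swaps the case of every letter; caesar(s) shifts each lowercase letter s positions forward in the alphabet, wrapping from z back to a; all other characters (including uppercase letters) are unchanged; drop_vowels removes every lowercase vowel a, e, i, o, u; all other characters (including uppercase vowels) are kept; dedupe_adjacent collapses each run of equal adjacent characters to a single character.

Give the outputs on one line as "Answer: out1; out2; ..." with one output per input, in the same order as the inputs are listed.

"ZNHW"; "ZYJQ"; "KBGK"; "DMGW"; "FCQQ"; "LMZV"

Execution, op by op:
  "znhwuyiy" -> "znhwyy" -> "znhw" -> "ZNHW"
  "aizyjqy" -> "zyjqy" -> "zyjq" -> "ZYJQ"
  "kbgkwebfln" -> "kbgkwbfln" -> "kbgk" -> "KBGK"
  "dmugwifrsg" -> "dmgwfrsg" -> "dmgw" -> "DMGW"
  "fcqqw" -> "fcqqw" -> "fcqq" -> "FCQQ"
  "lmzvpq" -> "lmzvpq" -> "lmzv" -> "LMZV"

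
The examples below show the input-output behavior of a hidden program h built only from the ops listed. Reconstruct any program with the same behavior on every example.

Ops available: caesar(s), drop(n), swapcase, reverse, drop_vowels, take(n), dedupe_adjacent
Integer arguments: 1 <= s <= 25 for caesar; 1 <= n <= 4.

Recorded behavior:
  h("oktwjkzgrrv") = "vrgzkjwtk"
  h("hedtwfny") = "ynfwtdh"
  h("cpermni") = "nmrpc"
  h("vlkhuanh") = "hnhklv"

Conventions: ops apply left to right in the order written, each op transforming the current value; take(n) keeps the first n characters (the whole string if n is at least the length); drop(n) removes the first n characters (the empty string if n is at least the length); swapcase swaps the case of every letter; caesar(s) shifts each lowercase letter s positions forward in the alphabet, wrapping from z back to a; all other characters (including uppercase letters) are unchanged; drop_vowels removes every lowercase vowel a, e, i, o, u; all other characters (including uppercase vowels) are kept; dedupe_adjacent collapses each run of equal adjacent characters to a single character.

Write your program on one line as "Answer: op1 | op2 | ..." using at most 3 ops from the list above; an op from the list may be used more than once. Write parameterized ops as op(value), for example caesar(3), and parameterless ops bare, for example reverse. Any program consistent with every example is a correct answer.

reverse | dedupe_adjacent | drop_vowels

Check, running the answer program on each example:
  "oktwjkzgrrv" -> "vrrgzkjwtko" -> "vrgzkjwtko" -> "vrgzkjwtk"
  "hedtwfny" -> "ynfwtdeh" -> "ynfwtdeh" -> "ynfwtdh"
  "cpermni" -> "inmrepc" -> "inmrepc" -> "nmrpc"
  "vlkhuanh" -> "hnauhklv" -> "hnauhklv" -> "hnhklv"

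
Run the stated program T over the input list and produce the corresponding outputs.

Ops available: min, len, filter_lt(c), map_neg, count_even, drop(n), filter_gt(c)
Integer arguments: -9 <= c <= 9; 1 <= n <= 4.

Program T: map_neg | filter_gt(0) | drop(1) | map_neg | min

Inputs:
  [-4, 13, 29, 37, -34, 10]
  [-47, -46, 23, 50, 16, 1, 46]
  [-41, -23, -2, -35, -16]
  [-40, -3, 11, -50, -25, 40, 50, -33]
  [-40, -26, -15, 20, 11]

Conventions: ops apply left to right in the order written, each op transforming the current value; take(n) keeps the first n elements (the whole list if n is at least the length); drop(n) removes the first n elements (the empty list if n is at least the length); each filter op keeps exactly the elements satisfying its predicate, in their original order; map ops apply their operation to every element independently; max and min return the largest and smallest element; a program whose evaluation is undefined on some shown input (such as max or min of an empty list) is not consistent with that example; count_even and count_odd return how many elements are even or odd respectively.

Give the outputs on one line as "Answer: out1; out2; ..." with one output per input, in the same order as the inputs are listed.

-34; -46; -35; -50; -26

Execution, op by op:
  [-4, 13, 29, 37, -34, 10] -> [4, -13, -29, -37, 34, -10] -> [4, 34] -> [34] -> [-34] -> -34
  [-47, -46, 23, 50, 16, 1, 46] -> [47, 46, -23, -50, -16, -1, -46] -> [47, 46] -> [46] -> [-46] -> -46
  [-41, -23, -2, -35, -16] -> [41, 23, 2, 35, 16] -> [41, 23, 2, 35, 16] -> [23, 2, 35, 16] -> [-23, -2, -35, -16] -> -35
  [-40, -3, 11, -50, -25, 40, 50, -33] -> [40, 3, -11, 50, 25, -40, -50, 33] -> [40, 3, 50, 25, 33] -> [3, 50, 25, 33] -> [-3, -50, -25, -33] -> -50
  [-40, -26, -15, 20, 11] -> [40, 26, 15, -20, -11] -> [40, 26, 15] -> [26, 15] -> [-26, -15] -> -26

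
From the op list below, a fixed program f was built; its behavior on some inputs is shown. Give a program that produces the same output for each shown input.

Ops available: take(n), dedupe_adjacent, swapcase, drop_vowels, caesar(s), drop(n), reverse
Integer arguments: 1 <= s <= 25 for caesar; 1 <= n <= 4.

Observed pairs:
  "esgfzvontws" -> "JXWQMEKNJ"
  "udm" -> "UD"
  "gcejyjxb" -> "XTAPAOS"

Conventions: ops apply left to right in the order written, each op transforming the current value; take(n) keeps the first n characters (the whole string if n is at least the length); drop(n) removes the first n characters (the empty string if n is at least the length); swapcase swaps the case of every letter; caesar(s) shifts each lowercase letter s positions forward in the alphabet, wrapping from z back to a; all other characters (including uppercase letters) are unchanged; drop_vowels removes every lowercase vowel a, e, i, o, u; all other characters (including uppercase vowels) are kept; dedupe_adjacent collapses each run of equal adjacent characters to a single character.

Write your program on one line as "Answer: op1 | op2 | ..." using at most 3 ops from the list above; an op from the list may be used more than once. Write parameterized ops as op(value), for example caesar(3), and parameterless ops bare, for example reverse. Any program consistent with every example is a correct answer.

drop_vowels | caesar(17) | swapcase

Check, running the answer program on each example:
  "esgfzvontws" -> "sgfzvntws" -> "jxwqmeknj" -> "JXWQMEKNJ"
  "udm" -> "dm" -> "ud" -> "UD"
  "gcejyjxb" -> "gcjyjxb" -> "xtapaos" -> "XTAPAOS"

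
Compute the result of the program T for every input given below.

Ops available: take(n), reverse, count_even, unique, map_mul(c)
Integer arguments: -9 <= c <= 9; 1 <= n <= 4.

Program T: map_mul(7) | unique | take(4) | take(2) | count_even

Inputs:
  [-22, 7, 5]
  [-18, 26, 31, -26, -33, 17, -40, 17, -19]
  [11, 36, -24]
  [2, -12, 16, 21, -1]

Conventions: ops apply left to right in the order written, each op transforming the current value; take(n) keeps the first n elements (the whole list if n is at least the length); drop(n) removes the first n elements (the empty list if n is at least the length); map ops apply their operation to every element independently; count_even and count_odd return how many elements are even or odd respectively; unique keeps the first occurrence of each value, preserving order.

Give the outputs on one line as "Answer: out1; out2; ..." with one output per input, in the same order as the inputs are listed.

1; 2; 1; 2

Execution, op by op:
  [-22, 7, 5] -> [-154, 49, 35] -> [-154, 49, 35] -> [-154, 49, 35] -> [-154, 49] -> 1
  [-18, 26, 31, -26, -33, 17, -40, 17, -19] -> [-126, 182, 217, -182, -231, 119, -280, 119, -133] -> [-126, 182, 217, -182, -231, 119, -280, -133] -> [-126, 182, 217, -182] -> [-126, 182] -> 2
  [11, 36, -24] -> [77, 252, -168] -> [77, 252, -168] -> [77, 252, -168] -> [77, 252] -> 1
  [2, -12, 16, 21, -1] -> [14, -84, 112, 147, -7] -> [14, -84, 112, 147, -7] -> [14, -84, 112, 147] -> [14, -84] -> 2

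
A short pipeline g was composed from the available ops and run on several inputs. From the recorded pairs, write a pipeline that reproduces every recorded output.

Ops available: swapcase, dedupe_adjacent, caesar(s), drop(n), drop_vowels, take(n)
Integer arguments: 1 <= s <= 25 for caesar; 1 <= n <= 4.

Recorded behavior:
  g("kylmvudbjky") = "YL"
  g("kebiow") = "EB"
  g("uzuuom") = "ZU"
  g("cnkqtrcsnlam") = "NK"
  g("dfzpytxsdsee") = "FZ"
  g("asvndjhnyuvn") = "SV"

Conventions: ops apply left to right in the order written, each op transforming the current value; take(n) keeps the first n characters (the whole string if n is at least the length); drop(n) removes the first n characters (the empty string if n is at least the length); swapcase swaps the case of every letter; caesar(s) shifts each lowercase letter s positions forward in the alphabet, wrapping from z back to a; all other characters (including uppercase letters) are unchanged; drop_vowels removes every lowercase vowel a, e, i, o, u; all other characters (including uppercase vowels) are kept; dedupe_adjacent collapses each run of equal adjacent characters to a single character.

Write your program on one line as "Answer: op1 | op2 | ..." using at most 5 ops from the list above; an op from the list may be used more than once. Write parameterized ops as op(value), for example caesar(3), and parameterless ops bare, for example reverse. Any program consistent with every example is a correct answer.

drop(1) | take(4) | take(2) | swapcase

Check, running the answer program on each example:
  "kylmvudbjky" -> "ylmvudbjky" -> "ylmv" -> "yl" -> "YL"
  "kebiow" -> "ebiow" -> "ebio" -> "eb" -> "EB"
  "uzuuom" -> "zuuom" -> "zuuo" -> "zu" -> "ZU"
  "cnkqtrcsnlam" -> "nkqtrcsnlam" -> "nkqt" -> "nk" -> "NK"
  "dfzpytxsdsee" -> "fzpytxsdsee" -> "fzpy" -> "fz" -> "FZ"
  "asvndjhnyuvn" -> "svndjhnyuvn" -> "svnd" -> "sv" -> "SV"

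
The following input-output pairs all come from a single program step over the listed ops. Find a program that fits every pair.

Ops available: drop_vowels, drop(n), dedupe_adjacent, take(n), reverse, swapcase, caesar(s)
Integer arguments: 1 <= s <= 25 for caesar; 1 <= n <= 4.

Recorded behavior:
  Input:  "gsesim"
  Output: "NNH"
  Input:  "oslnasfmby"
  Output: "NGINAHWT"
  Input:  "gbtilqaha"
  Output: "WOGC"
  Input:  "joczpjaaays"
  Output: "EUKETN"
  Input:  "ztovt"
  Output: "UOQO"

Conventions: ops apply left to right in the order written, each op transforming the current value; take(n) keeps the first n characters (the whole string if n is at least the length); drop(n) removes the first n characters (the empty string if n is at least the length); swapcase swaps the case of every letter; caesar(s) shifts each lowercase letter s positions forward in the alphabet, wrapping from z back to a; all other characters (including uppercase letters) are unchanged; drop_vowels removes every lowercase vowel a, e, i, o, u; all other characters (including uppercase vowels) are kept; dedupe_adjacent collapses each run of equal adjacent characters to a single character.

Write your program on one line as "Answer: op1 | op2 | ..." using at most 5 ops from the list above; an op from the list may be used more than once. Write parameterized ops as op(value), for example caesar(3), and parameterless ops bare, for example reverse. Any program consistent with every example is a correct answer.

drop_vowels | caesar(24) | drop_vowels | caesar(23) | swapcase

Check, running the answer program on each example:
  "gsesim" -> "gssm" -> "eqqk" -> "qqk" -> "nnh" -> "NNH"
  "oslnasfmby" -> "slnsfmby" -> "qjlqdkzw" -> "qjlqdkzw" -> "nginahwt" -> "NGINAHWT"
  "gbtilqaha" -> "gbtlqh" -> "ezrjof" -> "zrjf" -> "wogc" -> "WOGC"
  "joczpjaaays" -> "jczpjys" -> "haxnhwq" -> "hxnhwq" -> "euketn" -> "EUKETN"
  "ztovt" -> "ztvt" -> "xrtr" -> "xrtr" -> "uoqo" -> "UOQO"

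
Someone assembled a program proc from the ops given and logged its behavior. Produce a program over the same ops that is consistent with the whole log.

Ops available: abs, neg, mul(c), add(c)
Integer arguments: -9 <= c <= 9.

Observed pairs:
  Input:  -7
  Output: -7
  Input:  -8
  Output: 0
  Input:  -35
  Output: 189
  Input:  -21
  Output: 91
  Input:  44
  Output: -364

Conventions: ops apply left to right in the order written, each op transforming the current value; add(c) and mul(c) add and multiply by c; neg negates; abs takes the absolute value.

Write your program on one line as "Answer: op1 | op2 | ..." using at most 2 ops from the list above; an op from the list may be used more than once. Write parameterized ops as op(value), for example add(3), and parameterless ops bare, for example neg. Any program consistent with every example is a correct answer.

add(8) | mul(-7)

Check, running the answer program on each example:
  -7 -> 1 -> -7
  -8 -> 0 -> 0
  -35 -> -27 -> 189
  -21 -> -13 -> 91
  44 -> 52 -> -364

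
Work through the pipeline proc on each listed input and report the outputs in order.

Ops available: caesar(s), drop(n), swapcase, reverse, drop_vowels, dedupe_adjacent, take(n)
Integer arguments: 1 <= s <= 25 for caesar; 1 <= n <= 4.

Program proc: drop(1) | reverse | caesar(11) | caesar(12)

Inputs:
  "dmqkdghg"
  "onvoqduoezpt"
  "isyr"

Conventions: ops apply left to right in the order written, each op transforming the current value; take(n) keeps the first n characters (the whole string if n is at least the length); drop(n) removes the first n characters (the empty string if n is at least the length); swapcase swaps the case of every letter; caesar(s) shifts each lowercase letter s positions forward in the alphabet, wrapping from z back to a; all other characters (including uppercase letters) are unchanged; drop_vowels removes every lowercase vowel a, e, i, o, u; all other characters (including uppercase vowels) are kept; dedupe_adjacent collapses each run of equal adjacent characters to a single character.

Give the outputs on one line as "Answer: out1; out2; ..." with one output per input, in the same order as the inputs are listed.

"dedahnj"; "qmwblranlsk"; "ovp"

Execution, op by op:
  "dmqkdghg" -> "mqkdghg" -> "ghgdkqm" -> "rsrovbx" -> "dedahnj"
  "onvoqduoezpt" -> "nvoqduoezpt" -> "tpzeoudqovn" -> "eakpzfobzgy" -> "qmwblranlsk"
  "isyr" -> "syr" -> "rys" -> "cjd" -> "ovp"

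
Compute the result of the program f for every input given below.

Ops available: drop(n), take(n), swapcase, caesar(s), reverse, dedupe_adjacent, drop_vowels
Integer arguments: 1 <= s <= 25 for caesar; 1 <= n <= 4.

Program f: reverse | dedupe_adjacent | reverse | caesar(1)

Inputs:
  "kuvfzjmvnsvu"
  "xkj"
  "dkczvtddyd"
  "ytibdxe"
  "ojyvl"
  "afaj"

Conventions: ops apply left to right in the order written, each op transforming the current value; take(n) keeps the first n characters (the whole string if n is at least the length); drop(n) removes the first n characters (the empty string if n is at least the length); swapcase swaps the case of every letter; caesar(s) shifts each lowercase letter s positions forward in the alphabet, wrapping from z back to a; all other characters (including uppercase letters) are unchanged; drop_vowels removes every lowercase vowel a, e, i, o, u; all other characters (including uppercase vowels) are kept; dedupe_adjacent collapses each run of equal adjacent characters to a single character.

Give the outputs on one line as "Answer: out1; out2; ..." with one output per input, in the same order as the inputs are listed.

"lvwgaknwotwv"; "ylk"; "eldawueze"; "zujceyf"; "pkzwm"; "bgbk"

Execution, op by op:
  "kuvfzjmvnsvu" -> "uvsnvmjzfvuk" -> "uvsnvmjzfvuk" -> "kuvfzjmvnsvu" -> "lvwgaknwotwv"
  "xkj" -> "jkx" -> "jkx" -> "xkj" -> "ylk"
  "dkczvtddyd" -> "dyddtvzckd" -> "dydtvzckd" -> "dkczvtdyd" -> "eldawueze"
  "ytibdxe" -> "exdbity" -> "exdbity" -> "ytibdxe" -> "zujceyf"
  "ojyvl" -> "lvyjo" -> "lvyjo" -> "ojyvl" -> "pkzwm"
  "afaj" -> "jafa" -> "jafa" -> "afaj" -> "bgbk"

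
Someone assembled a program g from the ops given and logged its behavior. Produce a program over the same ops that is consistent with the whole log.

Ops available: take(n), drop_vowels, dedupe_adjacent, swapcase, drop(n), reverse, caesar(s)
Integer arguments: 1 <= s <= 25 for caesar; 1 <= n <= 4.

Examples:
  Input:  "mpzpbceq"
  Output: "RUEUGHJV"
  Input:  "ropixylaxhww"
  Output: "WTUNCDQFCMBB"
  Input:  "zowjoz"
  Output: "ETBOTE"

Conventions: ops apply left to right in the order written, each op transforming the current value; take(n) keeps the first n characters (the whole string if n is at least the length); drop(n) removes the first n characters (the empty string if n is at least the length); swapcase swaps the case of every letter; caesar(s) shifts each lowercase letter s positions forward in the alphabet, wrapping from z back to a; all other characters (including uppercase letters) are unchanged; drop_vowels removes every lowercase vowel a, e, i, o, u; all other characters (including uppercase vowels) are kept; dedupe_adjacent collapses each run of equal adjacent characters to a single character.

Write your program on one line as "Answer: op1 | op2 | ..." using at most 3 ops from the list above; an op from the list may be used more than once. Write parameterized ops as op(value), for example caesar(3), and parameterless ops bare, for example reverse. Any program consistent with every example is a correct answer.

caesar(17) | caesar(14) | swapcase

Check, running the answer program on each example:
  "mpzpbceq" -> "dgqgstvh" -> "rueughjv" -> "RUEUGHJV"
  "ropixylaxhww" -> "ifgzopcroynn" -> "wtuncdqfcmbb" -> "WTUNCDQFCMBB"
  "zowjoz" -> "qfnafq" -> "etbote" -> "ETBOTE"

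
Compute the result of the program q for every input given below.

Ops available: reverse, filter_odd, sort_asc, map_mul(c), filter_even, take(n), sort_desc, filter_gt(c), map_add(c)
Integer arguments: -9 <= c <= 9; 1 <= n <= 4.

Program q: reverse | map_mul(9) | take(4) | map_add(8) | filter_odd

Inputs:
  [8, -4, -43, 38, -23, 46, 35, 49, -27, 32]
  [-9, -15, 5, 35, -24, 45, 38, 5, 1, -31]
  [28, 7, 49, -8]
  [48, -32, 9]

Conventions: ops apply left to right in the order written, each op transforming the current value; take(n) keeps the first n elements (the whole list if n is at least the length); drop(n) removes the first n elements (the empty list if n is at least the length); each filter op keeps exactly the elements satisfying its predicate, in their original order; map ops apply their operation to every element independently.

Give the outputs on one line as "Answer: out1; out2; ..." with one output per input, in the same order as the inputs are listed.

[-235, 449, 323]; [-271, 17, 53]; [449, 71]; [89]

Execution, op by op:
  [8, -4, -43, 38, -23, 46, 35, 49, -27, 32] -> [32, -27, 49, 35, 46, -23, 38, -43, -4, 8] -> [288, -243, 441, 315, 414, -207, 342, -387, -36, 72] -> [288, -243, 441, 315] -> [296, -235, 449, 323] -> [-235, 449, 323]
  [-9, -15, 5, 35, -24, 45, 38, 5, 1, -31] -> [-31, 1, 5, 38, 45, -24, 35, 5, -15, -9] -> [-279, 9, 45, 342, 405, -216, 315, 45, -135, -81] -> [-279, 9, 45, 342] -> [-271, 17, 53, 350] -> [-271, 17, 53]
  [28, 7, 49, -8] -> [-8, 49, 7, 28] -> [-72, 441, 63, 252] -> [-72, 441, 63, 252] -> [-64, 449, 71, 260] -> [449, 71]
  [48, -32, 9] -> [9, -32, 48] -> [81, -288, 432] -> [81, -288, 432] -> [89, -280, 440] -> [89]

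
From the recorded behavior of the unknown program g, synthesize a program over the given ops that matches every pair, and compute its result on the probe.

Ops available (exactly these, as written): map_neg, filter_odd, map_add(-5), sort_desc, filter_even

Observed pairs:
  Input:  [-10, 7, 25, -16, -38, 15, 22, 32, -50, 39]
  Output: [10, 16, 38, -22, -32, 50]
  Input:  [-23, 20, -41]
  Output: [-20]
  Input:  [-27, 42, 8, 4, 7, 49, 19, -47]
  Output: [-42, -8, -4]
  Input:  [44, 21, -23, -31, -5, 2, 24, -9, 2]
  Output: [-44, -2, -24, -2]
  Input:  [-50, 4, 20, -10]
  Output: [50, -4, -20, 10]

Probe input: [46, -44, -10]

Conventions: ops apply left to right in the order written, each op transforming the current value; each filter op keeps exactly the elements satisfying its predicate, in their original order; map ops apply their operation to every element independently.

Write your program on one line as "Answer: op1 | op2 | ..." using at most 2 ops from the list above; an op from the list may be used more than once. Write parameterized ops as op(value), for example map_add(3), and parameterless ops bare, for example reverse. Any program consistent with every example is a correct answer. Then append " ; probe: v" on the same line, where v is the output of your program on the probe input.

map_neg | filter_even ; probe: [-46, 44, 10]

Check, running the answer program on each example:
  [-10, 7, 25, -16, -38, 15, 22, 32, -50, 39] -> [10, -7, -25, 16, 38, -15, -22, -32, 50, -39] -> [10, 16, 38, -22, -32, 50]
  [-23, 20, -41] -> [23, -20, 41] -> [-20]
  [-27, 42, 8, 4, 7, 49, 19, -47] -> [27, -42, -8, -4, -7, -49, -19, 47] -> [-42, -8, -4]
  [44, 21, -23, -31, -5, 2, 24, -9, 2] -> [-44, -21, 23, 31, 5, -2, -24, 9, -2] -> [-44, -2, -24, -2]
  [-50, 4, 20, -10] -> [50, -4, -20, 10] -> [50, -4, -20, 10]
  probe: [46, -44, -10] -> [-46, 44, 10] -> [-46, 44, 10]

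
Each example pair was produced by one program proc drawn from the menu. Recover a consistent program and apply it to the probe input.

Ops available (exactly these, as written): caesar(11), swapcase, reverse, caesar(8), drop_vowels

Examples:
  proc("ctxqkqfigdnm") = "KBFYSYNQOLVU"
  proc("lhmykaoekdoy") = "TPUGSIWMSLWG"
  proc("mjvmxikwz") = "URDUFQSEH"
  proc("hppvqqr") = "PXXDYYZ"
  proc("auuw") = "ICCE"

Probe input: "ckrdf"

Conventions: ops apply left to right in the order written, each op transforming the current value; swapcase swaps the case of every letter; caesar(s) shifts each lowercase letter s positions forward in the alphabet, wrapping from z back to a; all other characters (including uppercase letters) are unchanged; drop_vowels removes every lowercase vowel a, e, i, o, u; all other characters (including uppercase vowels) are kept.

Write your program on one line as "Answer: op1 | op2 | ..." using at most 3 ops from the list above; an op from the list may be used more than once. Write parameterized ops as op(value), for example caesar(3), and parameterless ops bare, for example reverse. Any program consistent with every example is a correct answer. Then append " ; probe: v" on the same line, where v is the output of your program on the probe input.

caesar(8) | swapcase ; probe: "KSZLN"

Check, running the answer program on each example:
  "ctxqkqfigdnm" -> "kbfysynqolvu" -> "KBFYSYNQOLVU"
  "lhmykaoekdoy" -> "tpugsiwmslwg" -> "TPUGSIWMSLWG"
  "mjvmxikwz" -> "urdufqseh" -> "URDUFQSEH"
  "hppvqqr" -> "pxxdyyz" -> "PXXDYYZ"
  "auuw" -> "icce" -> "ICCE"
  probe: "ckrdf" -> "kszln" -> "KSZLN"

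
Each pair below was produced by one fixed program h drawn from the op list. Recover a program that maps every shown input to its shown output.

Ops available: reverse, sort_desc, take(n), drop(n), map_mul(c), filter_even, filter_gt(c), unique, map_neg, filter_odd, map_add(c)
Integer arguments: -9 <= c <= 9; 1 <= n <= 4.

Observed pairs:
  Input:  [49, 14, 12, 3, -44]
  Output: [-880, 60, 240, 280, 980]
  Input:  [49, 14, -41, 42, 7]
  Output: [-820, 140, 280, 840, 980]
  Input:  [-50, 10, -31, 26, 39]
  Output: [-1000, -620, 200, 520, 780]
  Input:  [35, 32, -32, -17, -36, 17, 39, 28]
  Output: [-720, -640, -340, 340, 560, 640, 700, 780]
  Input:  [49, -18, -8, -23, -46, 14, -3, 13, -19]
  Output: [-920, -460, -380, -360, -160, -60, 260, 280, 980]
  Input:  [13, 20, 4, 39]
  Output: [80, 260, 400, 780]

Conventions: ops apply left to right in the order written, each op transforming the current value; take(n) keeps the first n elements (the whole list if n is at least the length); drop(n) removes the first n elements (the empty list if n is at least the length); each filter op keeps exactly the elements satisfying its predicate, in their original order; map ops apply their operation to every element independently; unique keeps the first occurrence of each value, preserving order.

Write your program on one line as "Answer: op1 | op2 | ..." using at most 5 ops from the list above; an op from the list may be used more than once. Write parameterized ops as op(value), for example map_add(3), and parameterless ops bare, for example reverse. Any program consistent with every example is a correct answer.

sort_desc | reverse | map_mul(-4) | map_mul(-5)

Check, running the answer program on each example:
  [49, 14, 12, 3, -44] -> [49, 14, 12, 3, -44] -> [-44, 3, 12, 14, 49] -> [176, -12, -48, -56, -196] -> [-880, 60, 240, 280, 980]
  [49, 14, -41, 42, 7] -> [49, 42, 14, 7, -41] -> [-41, 7, 14, 42, 49] -> [164, -28, -56, -168, -196] -> [-820, 140, 280, 840, 980]
  [-50, 10, -31, 26, 39] -> [39, 26, 10, -31, -50] -> [-50, -31, 10, 26, 39] -> [200, 124, -40, -104, -156] -> [-1000, -620, 200, 520, 780]
  [35, 32, -32, -17, -36, 17, 39, 28] -> [39, 35, 32, 28, 17, -17, -32, -36] -> [-36, -32, -17, 17, 28, 32, 35, 39] -> [144, 128, 68, -68, -112, -128, -140, -156] -> [-720, -640, -340, 340, 560, 640, 700, 780]
  [49, -18, -8, -23, -46, 14, -3, 13, -19] -> [49, 14, 13, -3, -8, -18, -19, -23, -46] -> [-46, -23, -19, -18, -8, -3, 13, 14, 49] -> [184, 92, 76, 72, 32, 12, -52, -56, -196] -> [-920, -460, -380, -360, -160, -60, 260, 280, 980]
  [13, 20, 4, 39] -> [39, 20, 13, 4] -> [4, 13, 20, 39] -> [-16, -52, -80, -156] -> [80, 260, 400, 780]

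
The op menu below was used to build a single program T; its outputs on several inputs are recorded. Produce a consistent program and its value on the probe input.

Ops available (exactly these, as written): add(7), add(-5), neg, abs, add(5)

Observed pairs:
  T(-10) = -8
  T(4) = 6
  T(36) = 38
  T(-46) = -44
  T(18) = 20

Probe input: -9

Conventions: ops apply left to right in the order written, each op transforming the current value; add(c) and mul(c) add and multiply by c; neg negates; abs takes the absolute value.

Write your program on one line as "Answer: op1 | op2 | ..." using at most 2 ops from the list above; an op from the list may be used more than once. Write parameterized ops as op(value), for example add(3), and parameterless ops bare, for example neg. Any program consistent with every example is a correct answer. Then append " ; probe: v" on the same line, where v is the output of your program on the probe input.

add(7) | add(-5) ; probe: -7

Check, running the answer program on each example:
  -10 -> -3 -> -8
  4 -> 11 -> 6
  36 -> 43 -> 38
  -46 -> -39 -> -44
  18 -> 25 -> 20
  probe: -9 -> -2 -> -7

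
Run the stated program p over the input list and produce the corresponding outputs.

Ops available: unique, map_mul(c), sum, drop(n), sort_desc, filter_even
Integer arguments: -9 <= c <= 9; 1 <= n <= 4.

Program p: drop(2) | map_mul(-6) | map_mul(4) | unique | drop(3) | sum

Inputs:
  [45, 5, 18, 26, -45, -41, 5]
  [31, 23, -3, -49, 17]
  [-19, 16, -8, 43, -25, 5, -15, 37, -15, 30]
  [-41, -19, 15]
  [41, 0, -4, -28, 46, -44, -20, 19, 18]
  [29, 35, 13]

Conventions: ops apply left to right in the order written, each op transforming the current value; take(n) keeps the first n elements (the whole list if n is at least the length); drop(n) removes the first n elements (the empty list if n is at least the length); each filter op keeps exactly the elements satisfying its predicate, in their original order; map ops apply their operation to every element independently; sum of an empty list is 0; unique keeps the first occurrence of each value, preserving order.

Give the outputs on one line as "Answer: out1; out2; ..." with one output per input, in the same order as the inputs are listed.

864; 0; -1368; 0; 648; 0

Execution, op by op:
  [45, 5, 18, 26, -45, -41, 5] -> [18, 26, -45, -41, 5] -> [-108, -156, 270, 246, -30] -> [-432, -624, 1080, 984, -120] -> [-432, -624, 1080, 984, -120] -> [984, -120] -> 864
  [31, 23, -3, -49, 17] -> [-3, -49, 17] -> [18, 294, -102] -> [72, 1176, -408] -> [72, 1176, -408] -> [] -> 0
  [-19, 16, -8, 43, -25, 5, -15, 37, -15, 30] -> [-8, 43, -25, 5, -15, 37, -15, 30] -> [48, -258, 150, -30, 90, -222, 90, -180] -> [192, -1032, 600, -120, 360, -888, 360, -720] -> [192, -1032, 600, -120, 360, -888, -720] -> [-120, 360, -888, -720] -> -1368
  [-41, -19, 15] -> [15] -> [-90] -> [-360] -> [-360] -> [] -> 0
  [41, 0, -4, -28, 46, -44, -20, 19, 18] -> [-4, -28, 46, -44, -20, 19, 18] -> [24, 168, -276, 264, 120, -114, -108] -> [96, 672, -1104, 1056, 480, -456, -432] -> [96, 672, -1104, 1056, 480, -456, -432] -> [1056, 480, -456, -432] -> 648
  [29, 35, 13] -> [13] -> [-78] -> [-312] -> [-312] -> [] -> 0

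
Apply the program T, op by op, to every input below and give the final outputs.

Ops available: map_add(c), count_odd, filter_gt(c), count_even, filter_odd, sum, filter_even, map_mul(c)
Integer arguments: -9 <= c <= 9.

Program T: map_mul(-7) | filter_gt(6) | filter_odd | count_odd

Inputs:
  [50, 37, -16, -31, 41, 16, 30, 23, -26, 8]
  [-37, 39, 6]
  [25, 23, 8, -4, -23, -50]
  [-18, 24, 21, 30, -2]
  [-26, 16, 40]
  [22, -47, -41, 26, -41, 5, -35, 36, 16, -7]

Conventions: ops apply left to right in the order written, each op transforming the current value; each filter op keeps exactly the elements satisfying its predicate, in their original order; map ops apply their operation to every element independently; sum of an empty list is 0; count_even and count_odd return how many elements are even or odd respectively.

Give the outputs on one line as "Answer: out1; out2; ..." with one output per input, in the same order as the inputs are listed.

Execution, op by op:
  [50, 37, -16, -31, 41, 16, 30, 23, -26, 8] -> [-350, -259, 112, 217, -287, -112, -210, -161, 182, -56] -> [112, 217, 182] -> [217] -> 1
  [-37, 39, 6] -> [259, -273, -42] -> [259] -> [259] -> 1
  [25, 23, 8, -4, -23, -50] -> [-175, -161, -56, 28, 161, 350] -> [28, 161, 350] -> [161] -> 1
  [-18, 24, 21, 30, -2] -> [126, -168, -147, -210, 14] -> [126, 14] -> [] -> 0
  [-26, 16, 40] -> [182, -112, -280] -> [182] -> [] -> 0
  [22, -47, -41, 26, -41, 5, -35, 36, 16, -7] -> [-154, 329, 287, -182, 287, -35, 245, -252, -112, 49] -> [329, 287, 287, 245, 49] -> [329, 287, 287, 245, 49] -> 5

1; 1; 1; 0; 0; 5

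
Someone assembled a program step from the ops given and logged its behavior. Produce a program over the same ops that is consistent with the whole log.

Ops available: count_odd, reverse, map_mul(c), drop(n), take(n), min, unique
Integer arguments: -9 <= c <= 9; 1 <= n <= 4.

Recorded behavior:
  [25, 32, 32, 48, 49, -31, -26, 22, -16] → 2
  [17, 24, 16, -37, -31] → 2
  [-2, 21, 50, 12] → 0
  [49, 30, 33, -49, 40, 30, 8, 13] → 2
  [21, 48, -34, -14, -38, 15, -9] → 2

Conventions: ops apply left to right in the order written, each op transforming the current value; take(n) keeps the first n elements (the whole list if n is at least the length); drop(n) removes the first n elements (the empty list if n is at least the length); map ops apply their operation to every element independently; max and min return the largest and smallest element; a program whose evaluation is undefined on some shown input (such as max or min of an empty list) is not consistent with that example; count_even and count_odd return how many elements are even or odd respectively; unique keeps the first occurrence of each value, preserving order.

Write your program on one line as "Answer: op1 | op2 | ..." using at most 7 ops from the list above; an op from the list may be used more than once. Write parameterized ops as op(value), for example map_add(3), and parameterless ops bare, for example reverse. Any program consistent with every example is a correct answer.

unique | drop(3) | reverse | map_mul(-5) | map_mul(-3) | count_odd

Check, running the answer program on each example:
  [25, 32, 32, 48, 49, -31, -26, 22, -16] -> [25, 32, 48, 49, -31, -26, 22, -16] -> [49, -31, -26, 22, -16] -> [-16, 22, -26, -31, 49] -> [80, -110, 130, 155, -245] -> [-240, 330, -390, -465, 735] -> 2
  [17, 24, 16, -37, -31] -> [17, 24, 16, -37, -31] -> [-37, -31] -> [-31, -37] -> [155, 185] -> [-465, -555] -> 2
  [-2, 21, 50, 12] -> [-2, 21, 50, 12] -> [12] -> [12] -> [-60] -> [180] -> 0
  [49, 30, 33, -49, 40, 30, 8, 13] -> [49, 30, 33, -49, 40, 8, 13] -> [-49, 40, 8, 13] -> [13, 8, 40, -49] -> [-65, -40, -200, 245] -> [195, 120, 600, -735] -> 2
  [21, 48, -34, -14, -38, 15, -9] -> [21, 48, -34, -14, -38, 15, -9] -> [-14, -38, 15, -9] -> [-9, 15, -38, -14] -> [45, -75, 190, 70] -> [-135, 225, -570, -210] -> 2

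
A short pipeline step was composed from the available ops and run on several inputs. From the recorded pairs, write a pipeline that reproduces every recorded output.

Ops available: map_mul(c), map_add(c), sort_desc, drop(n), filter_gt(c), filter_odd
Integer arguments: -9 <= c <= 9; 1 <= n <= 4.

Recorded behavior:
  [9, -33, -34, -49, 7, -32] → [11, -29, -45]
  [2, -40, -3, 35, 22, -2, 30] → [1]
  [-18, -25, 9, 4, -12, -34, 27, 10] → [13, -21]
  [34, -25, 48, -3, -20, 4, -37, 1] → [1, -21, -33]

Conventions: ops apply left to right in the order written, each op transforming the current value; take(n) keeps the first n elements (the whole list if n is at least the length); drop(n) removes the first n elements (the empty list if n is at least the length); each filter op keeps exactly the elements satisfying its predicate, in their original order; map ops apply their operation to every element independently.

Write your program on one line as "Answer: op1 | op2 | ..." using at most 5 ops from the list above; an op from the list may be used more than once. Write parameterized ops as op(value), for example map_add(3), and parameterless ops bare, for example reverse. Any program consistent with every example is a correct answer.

sort_desc | filter_odd | map_add(4) | drop(1)

Check, running the answer program on each example:
  [9, -33, -34, -49, 7, -32] -> [9, 7, -32, -33, -34, -49] -> [9, 7, -33, -49] -> [13, 11, -29, -45] -> [11, -29, -45]
  [2, -40, -3, 35, 22, -2, 30] -> [35, 30, 22, 2, -2, -3, -40] -> [35, -3] -> [39, 1] -> [1]
  [-18, -25, 9, 4, -12, -34, 27, 10] -> [27, 10, 9, 4, -12, -18, -25, -34] -> [27, 9, -25] -> [31, 13, -21] -> [13, -21]
  [34, -25, 48, -3, -20, 4, -37, 1] -> [48, 34, 4, 1, -3, -20, -25, -37] -> [1, -3, -25, -37] -> [5, 1, -21, -33] -> [1, -21, -33]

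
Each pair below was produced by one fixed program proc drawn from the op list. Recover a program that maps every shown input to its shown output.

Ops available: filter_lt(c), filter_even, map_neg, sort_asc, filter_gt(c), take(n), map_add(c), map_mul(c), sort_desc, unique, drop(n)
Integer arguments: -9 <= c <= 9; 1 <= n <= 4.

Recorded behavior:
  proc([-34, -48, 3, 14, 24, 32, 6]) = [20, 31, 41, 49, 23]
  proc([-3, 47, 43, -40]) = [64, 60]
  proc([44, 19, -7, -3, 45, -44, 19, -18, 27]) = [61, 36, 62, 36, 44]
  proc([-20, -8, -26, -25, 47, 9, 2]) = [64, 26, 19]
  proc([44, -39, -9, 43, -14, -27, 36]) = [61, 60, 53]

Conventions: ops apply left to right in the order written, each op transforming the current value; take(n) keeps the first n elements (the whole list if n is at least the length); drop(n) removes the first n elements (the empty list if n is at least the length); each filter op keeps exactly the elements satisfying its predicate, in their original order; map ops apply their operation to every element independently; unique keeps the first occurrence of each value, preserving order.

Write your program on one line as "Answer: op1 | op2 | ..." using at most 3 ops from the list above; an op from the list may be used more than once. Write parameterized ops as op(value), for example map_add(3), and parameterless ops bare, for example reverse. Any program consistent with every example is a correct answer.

map_add(9) | filter_gt(9) | map_add(8)

Check, running the answer program on each example:
  [-34, -48, 3, 14, 24, 32, 6] -> [-25, -39, 12, 23, 33, 41, 15] -> [12, 23, 33, 41, 15] -> [20, 31, 41, 49, 23]
  [-3, 47, 43, -40] -> [6, 56, 52, -31] -> [56, 52] -> [64, 60]
  [44, 19, -7, -3, 45, -44, 19, -18, 27] -> [53, 28, 2, 6, 54, -35, 28, -9, 36] -> [53, 28, 54, 28, 36] -> [61, 36, 62, 36, 44]
  [-20, -8, -26, -25, 47, 9, 2] -> [-11, 1, -17, -16, 56, 18, 11] -> [56, 18, 11] -> [64, 26, 19]
  [44, -39, -9, 43, -14, -27, 36] -> [53, -30, 0, 52, -5, -18, 45] -> [53, 52, 45] -> [61, 60, 53]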